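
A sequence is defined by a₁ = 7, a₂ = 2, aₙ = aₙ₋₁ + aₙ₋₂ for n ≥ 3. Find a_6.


Computing iteratively: 7, 2, 9, 11, 20, 31
a_6 = 31

a_6 = 31


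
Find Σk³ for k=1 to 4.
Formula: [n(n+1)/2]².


n(n+1)/2 = 4×5/2 = 10
Σk³ = 10² = 100

Σk³ = 100


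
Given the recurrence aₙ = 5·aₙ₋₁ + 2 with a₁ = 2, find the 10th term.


Computing step by step:
a_1 = 2
a_2 = 12
a_3 = 62
a_4 = 312
a_5 = 1562
a_6 = 7812
a_7 = 39062
a_8 = 195312
a_9 = 976562
a_10 = 4882812


a_10 = 4882812


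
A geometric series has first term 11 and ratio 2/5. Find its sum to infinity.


S∞ = a₁/(1-r) = 11/(1 - 2/5)
= 11/(3/5)
= 55/3

S∞ = 55/3


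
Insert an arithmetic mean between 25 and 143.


AM = (25 + 143)/2 = 168/2 = 84

AM = 84


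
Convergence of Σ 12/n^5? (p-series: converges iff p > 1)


p-series test: Σ c/n^p converges if p > 1, diverges if p ≤ 1 (constant c > 0 doesn't affect convergence).
p = 5
5 > 1 → CONVERGES

Converges (p = 5 > 1)


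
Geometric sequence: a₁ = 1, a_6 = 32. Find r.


r^(n-1) = aₙ/a₁
r^5 = 32/1 = 32
r = 32^(1/5)
= 2

r = 2


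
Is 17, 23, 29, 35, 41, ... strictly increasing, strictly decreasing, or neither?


Differences: 6, 6, 6, 6
All differences > 0 → strictly INCREASING

Monotonically increasing


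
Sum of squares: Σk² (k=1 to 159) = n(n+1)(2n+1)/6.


n = 159
n(n+1)(2n+1)/6 = 159×160×319/6
= 8115360/6 = 1352560

Σk² = 1352560


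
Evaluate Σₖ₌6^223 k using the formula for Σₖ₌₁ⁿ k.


Σₖ₌6^223 k = Σₖ₌₁^223 k − Σₖ₌₁^5 k
= 223·224/2 − 5·6/2
= 24976 − 15 = 24961

Σk = 24961


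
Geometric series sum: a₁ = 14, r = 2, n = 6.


Sₙ = 14×(2^6 - 1)/(2 - 1)
= 14×(64 - 1)/1
= 14×63/1
= 882

S_6 = 882


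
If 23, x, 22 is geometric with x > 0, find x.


GM = √(23×22) = √506 = 22.4944

GM = 22.4944


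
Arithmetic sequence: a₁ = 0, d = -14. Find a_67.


aₙ = a₁ + (n-1)d
= 0 + (67-1)×-14
= 0 - 924
= -924

a_67 = -924


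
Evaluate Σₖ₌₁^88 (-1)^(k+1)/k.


S = 1 - 1/2 + 1/3 - 1/4 + 1/5 - 1/6 + 1/7 - 1/8 ± ...
= 0.6875
(Full series converges to +ln(2) ≈ +0.6931)

S_88 = 0.6875


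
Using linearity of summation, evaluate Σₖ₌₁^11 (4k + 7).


Σ(4k+7) = 4·Σk + 7·n
= 4·66 + 7·11
= 264 + 77 = 341

Σ = 341


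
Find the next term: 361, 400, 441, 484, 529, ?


Pattern: perfect squares: n²
Terms: 361, 400, 441, 484, 529
Next term = 576

Next term = 576


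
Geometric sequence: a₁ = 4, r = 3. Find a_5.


aₙ = a₁·r^(n-1)
= 4×3^4
= 4×81
= 324

a_5 = 324


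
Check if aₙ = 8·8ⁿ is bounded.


aₙ = 8·8ⁿ → as n→∞, aₙ→∞ (since base 8 > 1)
No finite upper bound exists
The sequence is UNBOUNDED

Unbounded (aₙ → ∞ as n → ∞)


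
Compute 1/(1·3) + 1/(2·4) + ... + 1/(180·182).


1/(k(k+2)) = (1/2)·(1/k - 1/(k+2)) (partial fractions)
Telescoping: Σ = (1/2)·(1 + 1/2 - 1/181 - 1/182) = 24525/32942

Sum = 24525/32942


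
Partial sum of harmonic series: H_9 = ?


H_9 = 1/1 + 1/2 + 1/3 + 1/4 + 1/5 + 1/6 + 1/7 + 1/8 + 1/9
= 7129/2520
≈ 2.829

H_9 = 7129/2520 ≈ 2.829


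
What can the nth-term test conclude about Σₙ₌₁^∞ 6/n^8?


lim(n→∞) 6/n^8 = 0
lim aₙ = 0 → nth-term test is INCONCLUSIVE
(Need other tests; this is actually a convergent p-series with p=8 > 1)

Inconclusive (lim aₙ = 0; need another test)


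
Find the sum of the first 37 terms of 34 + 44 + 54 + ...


aₙ = 34 + (37-1)×10 = 394
Sₙ = n(a₁+aₙ)/2 = 37×(34+394)/2
= 37×428/2 = 7918

S_37 = 7918


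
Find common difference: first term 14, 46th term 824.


d = (aₙ - a₁)/(n-1)
= (824 - 14)/(46-1)
= 810/45 = 18

d = 18


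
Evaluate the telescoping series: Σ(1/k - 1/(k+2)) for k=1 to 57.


Telescoping with gap 2: two head and two tail terms survive.
= (1 + 1/2) - (1/58 + 1/59)
= 3/2 - 1/58 - 1/59 = 2508/1711

Sum = 2508/1711


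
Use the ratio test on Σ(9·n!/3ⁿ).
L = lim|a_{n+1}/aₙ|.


aₙ = 9·n!/3^n
a_{n+1}/aₙ = (n+1)!/3^(n+1) × 3^n/n!  (constant 9 cancels)
= (n+1)/3
L = lim(n→∞) (n+1)/3 = ∞
L > 1 → series DIVERGES

Diverges (ratio test: L = ∞ > 1)


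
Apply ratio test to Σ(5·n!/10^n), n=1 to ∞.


aₙ = 5·n!/10^n
a_{n+1}/aₙ = (n+1)!/10^(n+1) × 10^n/n!  (constant 5 cancels)
= (n+1)/10
L = lim(n→∞) (n+1)/10 = ∞
L > 1 → series DIVERGES

Diverges (ratio test: L = ∞ > 1)


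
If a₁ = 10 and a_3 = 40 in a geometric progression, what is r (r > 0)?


r^(n-1) = aₙ/a₁
r^2 = 40/10 = 4
r = 4^(1/2)
= ±2; taking r > 0 gives r = 2

r = 2


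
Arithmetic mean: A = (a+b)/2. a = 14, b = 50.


AM = (14 + 50)/2 = 64/2 = 32

AM = 32


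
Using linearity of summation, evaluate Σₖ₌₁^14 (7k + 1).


Σ(7k+1) = 7·Σk + 1·n
= 7·105 + 1·14
= 735 + 14 = 749

Σ = 749


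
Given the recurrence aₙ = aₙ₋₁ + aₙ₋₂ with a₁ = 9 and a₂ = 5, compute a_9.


Computing iteratively: 9, 5, 14, 19, 33, 52, 85, 137, 222
a_9 = 222

a_9 = 222


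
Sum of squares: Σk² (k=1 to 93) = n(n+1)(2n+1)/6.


n = 93
n(n+1)(2n+1)/6 = 93×94×187/6
= 1634754/6 = 272459

Σk² = 272459


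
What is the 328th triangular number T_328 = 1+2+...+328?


n(n+1)/2 = 328×329/2 = 107912/2 = 53956

Σk = 53956


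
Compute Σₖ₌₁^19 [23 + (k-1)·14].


aₙ = 23 + (19-1)×14 = 275
Sₙ = n(a₁+aₙ)/2 = 19×(23+275)/2
= 19×298/2 = 2831

S_19 = 2831


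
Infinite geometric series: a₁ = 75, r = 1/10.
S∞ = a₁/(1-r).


S∞ = a₁/(1-r) = 75/(1 - 1/10)
= 75/(9/10)
= 250/3

S∞ = 250/3


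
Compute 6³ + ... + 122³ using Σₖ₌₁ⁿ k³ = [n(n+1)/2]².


Σₖ₌6^122 k³ = [122·123/2]² − [5·6/2]²
= 56295009 − 225 = 56294784

Σk³ = 56294784


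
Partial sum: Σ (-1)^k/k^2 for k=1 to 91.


S = -1 + 1/4 - 1/9 + 1/16 - 1/25 + 1/36 - 1/49 + 1/64 ± ...
= -0.8225
(Full series converges to -π²/12 ≈ -0.8225)

S_91 = -0.8225


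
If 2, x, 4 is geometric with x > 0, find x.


GM = √(2×4) = √8 = 2.8284

GM = 2.8284


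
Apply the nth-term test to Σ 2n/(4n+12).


lim(n→∞) 2n/(4n+12) = 2/4 = 1/2  (divide numerator and denominator by n)
lim aₙ = 1/2 ≠ 0 → series DIVERGES

Diverges (lim aₙ = 1/2 ≠ 0)


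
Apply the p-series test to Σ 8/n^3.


p-series test: Σ c/n^p converges if p > 1, diverges if p ≤ 1 (constant c > 0 doesn't affect convergence).
p = 3
3 > 1 → CONVERGES

Converges (p = 3 > 1)


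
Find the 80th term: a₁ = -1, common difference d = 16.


aₙ = a₁ + (n-1)d
= -1 + (80-1)×16
= -1 + 1264
= 1263

a_80 = 1263


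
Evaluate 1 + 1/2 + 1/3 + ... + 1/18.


H_18 = 1/1 + 1/2 + 1/3 + ... + 1/18
= 14274301/4084080
≈ 3.4951

H_18 = 14274301/4084080 ≈ 3.4951


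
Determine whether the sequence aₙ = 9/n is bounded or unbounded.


a₁ = 9, a₂ = 9/2, a₃ = 9/3, ...
0 < aₙ ≤ 9 for all n ≥ 1
Lower bound: 0, Upper bound: 9
The sequence IS bounded

Bounded (0 < aₙ ≤ 9)


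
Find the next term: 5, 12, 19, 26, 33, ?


Pattern: arithmetic (d=7)
Terms: 5, 12, 19, 26, 33
Next term = 40

Next term = 40


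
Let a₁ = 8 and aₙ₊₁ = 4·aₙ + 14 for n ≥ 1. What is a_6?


Computing step by step:
a_1 = 8
a_2 = 46
a_3 = 198
a_4 = 806
a_5 = 3238
a_6 = 12966


a_6 = 12966


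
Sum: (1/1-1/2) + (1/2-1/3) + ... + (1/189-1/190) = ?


Telescoping: adjacent terms cancel.
= 1/1 - 1/190
= 1 - 1/190 = 189/190

Sum = 189/190


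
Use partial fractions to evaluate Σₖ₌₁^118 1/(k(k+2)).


1/(k(k+2)) = (1/2)·(1/k - 1/(k+2)) (partial fractions)
Telescoping: Σ = (1/2)·(1 + 1/2 - 1/119 - 1/120) = 21181/28560

Sum = 21181/28560


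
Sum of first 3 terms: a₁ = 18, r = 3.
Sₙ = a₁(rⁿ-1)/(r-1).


Sₙ = 18×(3^3 - 1)/(3 - 1)
= 18×(27 - 1)/2
= 18×26/2
= 234

S_3 = 234


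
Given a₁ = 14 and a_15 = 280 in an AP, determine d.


d = (aₙ - a₁)/(n-1)
= (280 - 14)/(15-1)
= 266/14 = 19

d = 19


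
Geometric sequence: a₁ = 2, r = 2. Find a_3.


aₙ = a₁·r^(n-1)
= 2×2^2
= 2×4
= 8

a_3 = 8


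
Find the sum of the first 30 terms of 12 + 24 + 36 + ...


aₙ = 12 + (30-1)×12 = 360
Sₙ = n(a₁+aₙ)/2 = 30×(12+360)/2
= 30×372/2 = 5580

S_30 = 5580


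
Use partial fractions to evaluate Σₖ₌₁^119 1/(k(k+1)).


1/(k(k+1)) = 1/k - 1/(k+1) (partial fractions)
Telescoping: Σ = 1 - 1/120 = 119/120

Sum = 119/120


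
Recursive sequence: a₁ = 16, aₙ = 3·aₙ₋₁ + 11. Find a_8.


Computing step by step:
a_1 = 16
a_2 = 59
a_3 = 188
a_4 = 575
a_5 = 1736
a_6 = 5219
a_7 = 15668
a_8 = 47015


a_8 = 47015


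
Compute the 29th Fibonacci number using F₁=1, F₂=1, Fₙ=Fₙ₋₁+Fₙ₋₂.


Fibonacci sequence: 1, 1, 2, 3, 5, 8, 13, 21, 34, 55, 89, ...
F(29) = 514229

F(29) = 514229


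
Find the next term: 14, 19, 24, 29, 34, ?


Pattern: arithmetic (d=5)
Terms: 14, 19, 24, 29, 34
Next term = 39

Next term = 39


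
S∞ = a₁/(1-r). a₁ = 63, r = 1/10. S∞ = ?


S∞ = a₁/(1-r) = 63/(1 - 1/10)
= 63/(9/10)
= 70

S∞ = 70


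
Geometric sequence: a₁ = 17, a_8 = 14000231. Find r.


r^(n-1) = aₙ/a₁
r^7 = 14000231/17 = 823543
r = 823543^(1/7)
= 7

r = 7


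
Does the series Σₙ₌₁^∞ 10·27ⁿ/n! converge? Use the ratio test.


aₙ = 10·27^n/n!
a_{n+1}/aₙ = 27^(n+1)/(n+1)! × n!/27^n  (constant 10 cancels)
= 27/(n+1)
L = lim(n→∞) 27/(n+1) = 0
L < 1 → series CONVERGES

Converges (ratio test: L = 0 < 1)


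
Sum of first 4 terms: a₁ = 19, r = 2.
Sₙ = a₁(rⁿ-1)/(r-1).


Sₙ = 19×(2^4 - 1)/(2 - 1)
= 19×(16 - 1)/1
= 19×15/1
= 285

S_4 = 285


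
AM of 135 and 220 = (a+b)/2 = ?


AM = (135 + 220)/2 = 355/2 = 177.5

AM = 177.5


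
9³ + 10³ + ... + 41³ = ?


Σₖ₌9^41 k³ = [41·42/2]² − [8·9/2]²
= 741321 − 1296 = 740025

Σk³ = 740025


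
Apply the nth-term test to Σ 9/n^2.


lim(n→∞) 9/n^2 = 0
lim aₙ = 0 → nth-term test is INCONCLUSIVE
(Need other tests; this is actually a convergent p-series with p=2 > 1)

Inconclusive (lim aₙ = 0; need another test)


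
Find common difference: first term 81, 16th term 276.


d = (aₙ - a₁)/(n-1)
= (276 - 81)/(16-1)
= 195/15 = 13

d = 13


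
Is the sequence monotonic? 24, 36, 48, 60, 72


Differences: 12, 12, 12, 12
All differences > 0 → strictly INCREASING

Monotonically increasing


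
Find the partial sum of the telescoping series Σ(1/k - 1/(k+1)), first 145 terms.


Telescoping: adjacent terms cancel.
= 1/1 - 1/146
= 1 - 1/146 = 145/146

Sum = 145/146


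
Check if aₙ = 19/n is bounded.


a₁ = 19, a₂ = 19/2, a₃ = 19/3, ...
0 < aₙ ≤ 19 for all n ≥ 1
Lower bound: 0, Upper bound: 19
The sequence IS bounded

Bounded (0 < aₙ ≤ 19)


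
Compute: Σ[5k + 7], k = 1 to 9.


Σ(5k+7) = 5·Σk + 7·n
= 5·45 + 7·9
= 225 + 63 = 288

Σ = 288


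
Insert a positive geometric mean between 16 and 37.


GM = √(16×37) = √592 = 24.3311

GM = 24.3311


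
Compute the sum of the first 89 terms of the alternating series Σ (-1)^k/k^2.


S = -1 + 1/4 - 1/9 + 1/16 - 1/25 + 1/36 - 1/49 + 1/64 ± ...
= -0.8225
(Full series converges to -π²/12 ≈ -0.8225)

S_89 = -0.8225


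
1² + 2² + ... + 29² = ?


n = 29
n(n+1)(2n+1)/6 = 29×30×59/6
= 51330/6 = 8555

Σk² = 8555


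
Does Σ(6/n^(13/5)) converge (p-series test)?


p-series test: Σ c/n^p converges if p > 1, diverges if p ≤ 1 (constant c > 0 doesn't affect convergence).
p = 13/5
13/5 > 1 → CONVERGES

Converges (p = 13/5 > 1)


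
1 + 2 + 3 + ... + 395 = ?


n(n+1)/2 = 395×396/2 = 156420/2 = 78210

Σk = 78210


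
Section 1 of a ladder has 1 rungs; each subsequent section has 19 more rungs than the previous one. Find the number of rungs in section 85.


aₙ = a₁ + (n-1)d
= 1 + (85-1)×19
= 1 + 1596
= 1597

a_85 = 1597


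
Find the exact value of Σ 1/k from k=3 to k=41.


Σₖ₌3^41 1/k = 1/3 + 1/4 + 1/5 + ... + 1/41
= 55819190615098733/19914562703599200
≈ 2.8029

Sum = 55819190615098733/19914562703599200 ≈ 2.8029


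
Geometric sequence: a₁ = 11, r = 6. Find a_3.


aₙ = a₁·r^(n-1)
= 11×6^2
= 11×36
= 396

a_3 = 396


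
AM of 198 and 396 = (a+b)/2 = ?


AM = (198 + 396)/2 = 594/2 = 297

AM = 297


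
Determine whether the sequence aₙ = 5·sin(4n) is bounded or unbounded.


For all n, -1 ≤ sin(4n) ≤ 1, so -5 ≤ 5·sin(4n) ≤ 5
Lower bound: -5, Upper bound: 5
The sequence IS bounded

Bounded (-5 ≤ aₙ ≤ 5)


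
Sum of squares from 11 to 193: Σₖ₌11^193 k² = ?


Σₖ₌11^193 k² = Σₖ₌₁^193 k² − Σₖ₌₁^10 k²
= 193·194·387/6 − 10·11·21/6
= 2415009 − 385 = 2414624

Σk² = 2414624


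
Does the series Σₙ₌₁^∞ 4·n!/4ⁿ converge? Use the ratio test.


aₙ = 4·n!/4^n
a_{n+1}/aₙ = (n+1)!/4^(n+1) × 4^n/n!  (constant 4 cancels)
= (n+1)/4
L = lim(n→∞) (n+1)/4 = ∞
L > 1 → series DIVERGES

Diverges (ratio test: L = ∞ > 1)


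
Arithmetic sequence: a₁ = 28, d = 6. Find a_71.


aₙ = a₁ + (n-1)d
= 28 + (71-1)×6
= 28 + 420
= 448

a_71 = 448


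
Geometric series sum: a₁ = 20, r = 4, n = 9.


Sₙ = 20×(4^9 - 1)/(4 - 1)
= 20×(262144 - 1)/3
= 20×262143/3
= 1747620

S_9 = 1747620


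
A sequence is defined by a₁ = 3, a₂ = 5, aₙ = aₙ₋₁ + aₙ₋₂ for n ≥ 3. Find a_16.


Computing iteratively: 3, 5, 8, 13, 21, 34, 55, 89, 144, 233, 377, 610, ...
a_16 = 4181

a_16 = 4181


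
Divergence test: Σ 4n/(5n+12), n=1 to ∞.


lim(n→∞) 4n/(5n+12) = 4/5 = 4/5  (divide numerator and denominator by n)
lim aₙ = 4/5 ≠ 0 → series DIVERGES

Diverges (lim aₙ = 4/5 ≠ 0)


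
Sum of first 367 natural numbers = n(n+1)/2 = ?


n(n+1)/2 = 367×368/2 = 135056/2 = 67528

Σk = 67528


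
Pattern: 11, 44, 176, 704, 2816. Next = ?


Pattern: geometric (r=4)
Terms: 11, 44, 176, 704, 2816
Next term = 11264

Next term = 11264


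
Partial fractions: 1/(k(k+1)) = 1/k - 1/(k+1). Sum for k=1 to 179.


1/(k(k+1)) = 1/k - 1/(k+1) (partial fractions)
Telescoping: Σ = 1 - 1/180 = 179/180

Sum = 179/180


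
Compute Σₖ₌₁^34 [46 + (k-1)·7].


aₙ = 46 + (34-1)×7 = 277
Sₙ = n(a₁+aₙ)/2 = 34×(46+277)/2
= 34×323/2 = 5491

S_34 = 5491


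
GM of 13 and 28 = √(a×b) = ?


GM = √(13×28) = √364 = 19.0788

GM = 19.0788


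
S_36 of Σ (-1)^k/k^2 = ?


S = -1 + 1/4 - 1/9 + 1/16 - 1/25 + 1/36 - 1/49 + 1/64 ± ...
= -0.8221
(Full series converges to -π²/12 ≈ -0.8225)

S_36 = -0.8221


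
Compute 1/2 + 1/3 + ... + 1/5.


Σₖ₌2^5 1/k = 1/2 + 1/3 + 1/4 + 1/5
= 77/60
≈ 1.2833

Sum = 77/60 ≈ 1.2833


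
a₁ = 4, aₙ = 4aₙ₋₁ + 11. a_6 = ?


Computing step by step:
a_1 = 4
a_2 = 27
a_3 = 119
a_4 = 487
a_5 = 1959
a_6 = 7847


a_6 = 7847


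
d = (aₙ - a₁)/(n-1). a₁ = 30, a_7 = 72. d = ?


d = (aₙ - a₁)/(n-1)
= (72 - 30)/(7-1)
= 42/6 = 7

d = 7


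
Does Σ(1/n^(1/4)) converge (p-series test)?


p-series test: Σ c/n^p converges if p > 1, diverges if p ≤ 1 (constant c > 0 doesn't affect convergence).
p = 1/4
1/4 ≤ 1 → DIVERGES

Diverges (p = 1/4 ≤ 1)


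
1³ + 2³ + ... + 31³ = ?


n(n+1)/2 = 31×32/2 = 496
Σk³ = 496² = 246016

Σk³ = 246016


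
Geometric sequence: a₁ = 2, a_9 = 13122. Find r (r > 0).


r^(n-1) = aₙ/a₁
r^8 = 13122/2 = 6561
r = 6561^(1/8)
= ±3; taking r > 0 gives r = 3

r = 3


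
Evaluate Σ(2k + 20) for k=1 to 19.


Σ(2k+20) = 2·Σk + 20·n
= 2·190 + 20·19
= 380 + 380 = 760

Σ = 760


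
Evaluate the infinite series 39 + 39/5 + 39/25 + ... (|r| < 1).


S∞ = a₁/(1-r) = 39/(1 - 1/5)
= 39/(4/5)
= 195/4

S∞ = 195/4


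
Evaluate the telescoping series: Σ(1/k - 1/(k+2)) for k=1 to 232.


Telescoping with gap 2: two head and two tail terms survive.
= (1 + 1/2) - (1/233 + 1/234)
= 3/2 - 1/233 - 1/234 = 40658/27261

Sum = 40658/27261


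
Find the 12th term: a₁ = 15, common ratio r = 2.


aₙ = a₁·r^(n-1)
= 15×2^11
= 15×2048
= 30720

a_12 = 30720


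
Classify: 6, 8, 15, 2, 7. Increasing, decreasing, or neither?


Differences: 2, 7, -13, 5
Difference at position 1 is +2 (> 0) but position 3 is -13 (< 0) — sequence both rises and falls
→ NOT monotonic

Not monotonic


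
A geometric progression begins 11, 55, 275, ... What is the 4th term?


aₙ = a₁·r^(n-1)
= 11×5^3
= 11×125
= 1375

a_4 = 1375


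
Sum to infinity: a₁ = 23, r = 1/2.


S∞ = a₁/(1-r) = 23/(1 - 1/2)
= 23/(1/2)
= 46

S∞ = 46


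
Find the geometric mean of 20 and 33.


GM = √(20×33) = √660 = 25.6905

GM = 25.6905


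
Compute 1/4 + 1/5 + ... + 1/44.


Σₖ₌4^44 1/k = 1/4 + 1/5 + 1/6 + ... + 1/44
= 3417147441241012987/1345655451257488800
≈ 2.5394

Sum = 3417147441241012987/1345655451257488800 ≈ 2.5394


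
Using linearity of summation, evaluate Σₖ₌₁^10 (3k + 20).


Σ(3k+20) = 3·Σk + 20·n
= 3·55 + 20·10
= 165 + 200 = 365

Σ = 365


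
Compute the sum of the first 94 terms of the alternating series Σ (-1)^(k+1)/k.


S = 1 - 1/2 + 1/3 - 1/4 + 1/5 - 1/6 + 1/7 - 1/8 ± ...
= 0.6879
(Full series converges to +ln(2) ≈ +0.6931)

S_94 = 0.6879


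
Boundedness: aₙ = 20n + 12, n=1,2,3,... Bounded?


aₙ = 20n + 12 → as n→∞, aₙ→∞
No finite upper bound exists
The sequence is UNBOUNDED

Unbounded (aₙ → ∞ as n → ∞)


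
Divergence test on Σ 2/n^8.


lim(n→∞) 2/n^8 = 0
lim aₙ = 0 → nth-term test is INCONCLUSIVE
(Need other tests; this is actually a convergent p-series with p=8 > 1)

Inconclusive (lim aₙ = 0; need another test)


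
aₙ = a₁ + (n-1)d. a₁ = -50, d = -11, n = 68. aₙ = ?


aₙ = a₁ + (n-1)d
= -50 + (68-1)×-11
= -50 - 737
= -787

a_68 = -787


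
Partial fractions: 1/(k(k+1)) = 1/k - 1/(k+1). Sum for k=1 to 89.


1/(k(k+1)) = 1/k - 1/(k+1) (partial fractions)
Telescoping: Σ = 1 - 1/90 = 89/90

Sum = 89/90


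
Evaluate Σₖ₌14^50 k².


Σₖ₌14^50 k² = Σₖ₌₁^50 k² − Σₖ₌₁^13 k²
= 50·51·101/6 − 13·14·27/6
= 42925 − 819 = 42106

Σk² = 42106


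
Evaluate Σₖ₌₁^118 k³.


n(n+1)/2 = 118×119/2 = 7021
Σk³ = 7021² = 49294441

Σk³ = 49294441


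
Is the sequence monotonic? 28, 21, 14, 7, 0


Differences: -7, -7, -7, -7
All differences < 0 → strictly DECREASING

Monotonically decreasing


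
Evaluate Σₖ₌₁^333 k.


n(n+1)/2 = 333×334/2 = 111222/2 = 55611

Σk = 55611


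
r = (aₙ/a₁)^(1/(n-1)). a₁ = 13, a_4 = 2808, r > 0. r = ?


r^(n-1) = aₙ/a₁
r^3 = 2808/13 = 216
r = 216^(1/3)
= 6

r = 6


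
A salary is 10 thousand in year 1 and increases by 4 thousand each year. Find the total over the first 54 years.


aₙ = 10 + (54-1)×4 = 222
Sₙ = n(a₁+aₙ)/2 = 54×(10+222)/2
= 54×232/2 = 6264

S_54 = 6264


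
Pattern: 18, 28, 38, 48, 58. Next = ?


Pattern: arithmetic (d=10)
Terms: 18, 28, 38, 48, 58
Next term = 68

Next term = 68


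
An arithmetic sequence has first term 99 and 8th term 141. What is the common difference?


d = (aₙ - a₁)/(n-1)
= (141 - 99)/(8-1)
= 42/7 = 6

d = 6


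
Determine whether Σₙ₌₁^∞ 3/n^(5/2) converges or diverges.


p-series test: Σ c/n^p converges if p > 1, diverges if p ≤ 1 (constant c > 0 doesn't affect convergence).
p = 5/2
5/2 > 1 → CONVERGES

Converges (p = 5/2 > 1)


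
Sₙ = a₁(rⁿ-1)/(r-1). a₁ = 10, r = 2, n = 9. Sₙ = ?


Sₙ = 10×(2^9 - 1)/(2 - 1)
= 10×(512 - 1)/1
= 10×511/1
= 5110

S_9 = 5110


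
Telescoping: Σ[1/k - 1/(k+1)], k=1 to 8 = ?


Telescoping: adjacent terms cancel.
= 1/1 - 1/9
= 1 - 1/9 = 8/9

Sum = 8/9


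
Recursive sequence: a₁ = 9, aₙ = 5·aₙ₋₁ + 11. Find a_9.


Computing step by step:
a_1 = 9
a_2 = 56
a_3 = 291
a_4 = 1466
a_5 = 7341
a_6 = 36716
a_7 = 183591
a_8 = 917966
a_9 = 4589841


a_9 = 4589841


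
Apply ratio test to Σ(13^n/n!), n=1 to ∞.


aₙ = 13^n/n!
a_{n+1}/aₙ = 13^(n+1)/(n+1)! × n!/13^n
= 13/(n+1)
L = lim(n→∞) 13/(n+1) = 0
L < 1 → series CONVERGES

Converges (ratio test: L = 0 < 1)


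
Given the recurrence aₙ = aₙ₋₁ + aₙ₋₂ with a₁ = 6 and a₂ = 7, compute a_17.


Computing iteratively: 6, 7, 13, 20, 33, 53, 86, 139, 225, 364, 589, 953, ...
a_17 = 10569

a_17 = 10569


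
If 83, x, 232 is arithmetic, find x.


AM = (83 + 232)/2 = 315/2 = 157.5

AM = 157.5


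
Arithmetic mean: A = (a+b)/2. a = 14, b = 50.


AM = (14 + 50)/2 = 64/2 = 32

AM = 32


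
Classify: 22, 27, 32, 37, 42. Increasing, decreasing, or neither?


Differences: 5, 5, 5, 5
All differences > 0 → strictly INCREASING

Monotonically increasing


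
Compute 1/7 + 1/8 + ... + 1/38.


Σₖ₌7^38 1/k = 1/7 + 1/8 + 1/9 + ... + 1/38
= 863564417673793/485721041551200
≈ 1.7779

Sum = 863564417673793/485721041551200 ≈ 1.7779


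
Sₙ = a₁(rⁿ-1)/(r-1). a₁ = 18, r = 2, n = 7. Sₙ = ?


Sₙ = 18×(2^7 - 1)/(2 - 1)
= 18×(128 - 1)/1
= 18×127/1
= 2286

S_7 = 2286


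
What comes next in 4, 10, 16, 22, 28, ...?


Pattern: arithmetic (d=6)
Terms: 4, 10, 16, 22, 28
Next term = 34

Next term = 34


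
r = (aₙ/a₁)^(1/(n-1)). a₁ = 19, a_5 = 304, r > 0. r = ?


r^(n-1) = aₙ/a₁
r^4 = 304/19 = 16
r = 16^(1/4)
= ±2; taking r > 0 gives r = 2

r = 2


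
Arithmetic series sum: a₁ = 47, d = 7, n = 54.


aₙ = 47 + (54-1)×7 = 418
Sₙ = n(a₁+aₙ)/2 = 54×(47+418)/2
= 54×465/2 = 12555

S_54 = 12555


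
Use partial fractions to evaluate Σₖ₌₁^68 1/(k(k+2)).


1/(k(k+2)) = (1/2)·(1/k - 1/(k+2)) (partial fractions)
Telescoping: Σ = (1/2)·(1 + 1/2 - 1/69 - 1/70) = 3553/4830

Sum = 3553/4830


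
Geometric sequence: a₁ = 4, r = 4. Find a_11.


aₙ = a₁·r^(n-1)
= 4×4^10
= 4×1048576
= 4194304

a_11 = 4194304


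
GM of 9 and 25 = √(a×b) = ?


GM = √(9×25) = √225 = 15

GM = 15


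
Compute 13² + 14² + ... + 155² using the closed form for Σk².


Σₖ₌13^155 k² = Σₖ₌₁^155 k² − Σₖ₌₁^12 k²
= 155·156·311/6 − 12·13·25/6
= 1253330 − 650 = 1252680

Σk² = 1252680


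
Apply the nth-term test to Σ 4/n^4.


lim(n→∞) 4/n^4 = 0
lim aₙ = 0 → nth-term test is INCONCLUSIVE
(Need other tests; this is actually a convergent p-series with p=4 > 1)

Inconclusive (lim aₙ = 0; need another test)


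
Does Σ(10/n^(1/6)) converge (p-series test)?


p-series test: Σ c/n^p converges if p > 1, diverges if p ≤ 1 (constant c > 0 doesn't affect convergence).
p = 1/6
1/6 ≤ 1 → DIVERGES

Diverges (p = 1/6 ≤ 1)


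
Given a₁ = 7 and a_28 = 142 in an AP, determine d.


d = (aₙ - a₁)/(n-1)
= (142 - 7)/(28-1)
= 135/27 = 5

d = 5


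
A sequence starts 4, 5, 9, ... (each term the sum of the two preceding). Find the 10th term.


Computing iteratively: 4, 5, 9, 14, 23, 37, 60, 97, 157, 254
a_10 = 254

a_10 = 254


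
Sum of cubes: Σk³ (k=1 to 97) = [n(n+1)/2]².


n(n+1)/2 = 97×98/2 = 4753
Σk³ = 4753² = 22591009

Σk³ = 22591009


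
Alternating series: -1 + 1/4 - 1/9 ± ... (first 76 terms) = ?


S = -1 + 1/4 - 1/9 + 1/16 - 1/25 + 1/36 - 1/49 + 1/64 ± ...
= -0.8224
(Full series converges to -π²/12 ≈ -0.8225)

S_76 = -0.8224


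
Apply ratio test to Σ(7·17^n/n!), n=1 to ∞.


aₙ = 7·17^n/n!
a_{n+1}/aₙ = 17^(n+1)/(n+1)! × n!/17^n  (constant 7 cancels)
= 17/(n+1)
L = lim(n→∞) 17/(n+1) = 0
L < 1 → series CONVERGES

Converges (ratio test: L = 0 < 1)


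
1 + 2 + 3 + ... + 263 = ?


n(n+1)/2 = 263×264/2 = 69432/2 = 34716

Σk = 34716


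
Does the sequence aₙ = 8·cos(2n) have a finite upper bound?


For all n, -1 ≤ cos(2n) ≤ 1, so -8 ≤ 8·cos(2n) ≤ 8
Lower bound: -8, Upper bound: 8
The sequence IS bounded

Bounded (-8 ≤ aₙ ≤ 8)


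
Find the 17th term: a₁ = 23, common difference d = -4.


aₙ = a₁ + (n-1)d
= 23 + (17-1)×-4
= 23 - 64
= -41

a_17 = -41


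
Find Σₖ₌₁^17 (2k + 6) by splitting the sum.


Σ(2k+6) = 2·Σk + 6·n
= 2·153 + 6·17
= 306 + 102 = 408

Σ = 408


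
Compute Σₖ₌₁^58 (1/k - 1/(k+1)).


Telescoping: adjacent terms cancel.
= 1/1 - 1/59
= 1 - 1/59 = 58/59

Sum = 58/59


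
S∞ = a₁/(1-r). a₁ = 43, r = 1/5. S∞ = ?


S∞ = a₁/(1-r) = 43/(1 - 1/5)
= 43/(4/5)
= 215/4

S∞ = 215/4


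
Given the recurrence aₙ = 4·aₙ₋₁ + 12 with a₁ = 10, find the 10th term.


Computing step by step:
a_1 = 10
a_2 = 52
a_3 = 220
a_4 = 892
a_5 = 3580
a_6 = 14332
a_7 = 57340
a_8 = 229372
a_9 = 917500
a_10 = 3670012


a_10 = 3670012


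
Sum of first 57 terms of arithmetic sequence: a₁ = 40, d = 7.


aₙ = 40 + (57-1)×7 = 432
Sₙ = n(a₁+aₙ)/2 = 57×(40+432)/2
= 57×472/2 = 13452

S_57 = 13452


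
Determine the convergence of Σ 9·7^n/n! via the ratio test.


aₙ = 9·7^n/n!
a_{n+1}/aₙ = 7^(n+1)/(n+1)! × n!/7^n  (constant 9 cancels)
= 7/(n+1)
L = lim(n→∞) 7/(n+1) = 0
L < 1 → series CONVERGES

Converges (ratio test: L = 0 < 1)


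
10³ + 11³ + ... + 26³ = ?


Σₖ₌10^26 k³ = [26·27/2]² − [9·10/2]²
= 123201 − 2025 = 121176

Σk³ = 121176


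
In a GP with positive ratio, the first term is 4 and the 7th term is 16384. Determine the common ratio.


r^(n-1) = aₙ/a₁
r^6 = 16384/4 = 4096
r = 4096^(1/6)
= ±4; taking r > 0 gives r = 4

r = 4


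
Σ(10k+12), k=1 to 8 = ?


Σ(10k+12) = 10·Σk + 12·n
= 10·36 + 12·8
= 360 + 96 = 456

Σ = 456


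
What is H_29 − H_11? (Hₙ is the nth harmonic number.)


Σₖ₌12^29 1/k = 1/12 + 1/13 + 1/14 + ... + 1/29
= 2193481706497/2329089562800
≈ 0.9418

Sum = 2193481706497/2329089562800 ≈ 0.9418


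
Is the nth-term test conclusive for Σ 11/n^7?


lim(n→∞) 11/n^7 = 0
lim aₙ = 0 → nth-term test is INCONCLUSIVE
(Need other tests; this is actually a convergent p-series with p=7 > 1)

Inconclusive (lim aₙ = 0; need another test)


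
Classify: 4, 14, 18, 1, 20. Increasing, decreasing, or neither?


Differences: 10, 4, -17, 19
Difference at position 1 is +10 (> 0) but position 3 is -17 (< 0) — sequence both rises and falls
→ NOT monotonic

Not monotonic


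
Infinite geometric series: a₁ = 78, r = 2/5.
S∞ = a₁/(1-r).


S∞ = a₁/(1-r) = 78/(1 - 2/5)
= 78/(3/5)
= 130

S∞ = 130


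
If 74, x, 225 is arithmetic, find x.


AM = (74 + 225)/2 = 299/2 = 149.5

AM = 149.5


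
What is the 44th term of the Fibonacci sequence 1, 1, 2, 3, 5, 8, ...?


Fibonacci sequence: 1, 1, 2, 3, 5, 8, 13, 21, 34, 55, 89, ...
F(44) = 701408733

F(44) = 701408733


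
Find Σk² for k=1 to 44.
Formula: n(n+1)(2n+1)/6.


n = 44
n(n+1)(2n+1)/6 = 44×45×89/6
= 176220/6 = 29370

Σk² = 29370


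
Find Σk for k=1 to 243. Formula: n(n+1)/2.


n(n+1)/2 = 243×244/2 = 59292/2 = 29646

Σk = 29646


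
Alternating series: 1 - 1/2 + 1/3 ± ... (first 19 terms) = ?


S = 1 - 1/2 + 1/3 - 1/4 + 1/5 - 1/6 + 1/7 - 1/8 ± ...
= 0.7188
(Full series converges to +ln(2) ≈ +0.6931)

S_19 = 0.7188


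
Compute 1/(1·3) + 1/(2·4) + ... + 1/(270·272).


1/(k(k+2)) = (1/2)·(1/k - 1/(k+2)) (partial fractions)
Telescoping: Σ = (1/2)·(1 + 1/2 - 1/271 - 1/272) = 110025/147424

Sum = 110025/147424


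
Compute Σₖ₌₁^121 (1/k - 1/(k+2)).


Telescoping with gap 2: two head and two tail terms survive.
= (1 + 1/2) - (1/122 + 1/123)
= 3/2 - 1/122 - 1/123 = 11132/7503

Sum = 11132/7503


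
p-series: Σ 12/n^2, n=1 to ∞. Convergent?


p-series test: Σ c/n^p converges if p > 1, diverges if p ≤ 1 (constant c > 0 doesn't affect convergence).
p = 2
2 > 1 → CONVERGES

Converges (p = 2 > 1)


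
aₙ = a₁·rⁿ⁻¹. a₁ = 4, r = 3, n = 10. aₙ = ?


aₙ = a₁·r^(n-1)
= 4×3^9
= 4×19683
= 78732

a_10 = 78732


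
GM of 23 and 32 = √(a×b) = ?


GM = √(23×32) = √736 = 27.1293

GM = 27.1293


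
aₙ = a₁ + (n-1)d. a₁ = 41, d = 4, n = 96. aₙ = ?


aₙ = a₁ + (n-1)d
= 41 + (96-1)×4
= 41 + 380
= 421

a_96 = 421


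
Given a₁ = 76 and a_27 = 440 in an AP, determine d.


d = (aₙ - a₁)/(n-1)
= (440 - 76)/(27-1)
= 364/26 = 14

d = 14


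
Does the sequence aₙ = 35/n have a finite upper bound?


a₁ = 35, a₂ = 35/2, a₃ = 35/3, ...
0 < aₙ ≤ 35 for all n ≥ 1
Lower bound: 0, Upper bound: 35
The sequence IS bounded

Bounded (0 < aₙ ≤ 35)


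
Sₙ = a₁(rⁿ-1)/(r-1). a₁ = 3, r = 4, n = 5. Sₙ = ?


Sₙ = 3×(4^5 - 1)/(4 - 1)
= 3×(1024 - 1)/3
= 3×1023/3
= 1023

S_5 = 1023


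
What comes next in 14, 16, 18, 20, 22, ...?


Pattern: arithmetic (d=2)
Terms: 14, 16, 18, 20, 22
Next term = 24

Next term = 24


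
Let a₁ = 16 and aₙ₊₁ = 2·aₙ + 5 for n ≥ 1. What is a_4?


Computing step by step:
a_1 = 16
a_2 = 37
a_3 = 79
a_4 = 163


a_4 = 163


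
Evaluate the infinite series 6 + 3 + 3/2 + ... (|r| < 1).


S∞ = a₁/(1-r) = 6/(1 - 1/2)
= 6/(1/2)
= 12

S∞ = 12


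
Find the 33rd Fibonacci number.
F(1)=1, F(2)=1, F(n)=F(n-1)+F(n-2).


Fibonacci sequence: 1, 1, 2, 3, 5, 8, 13, 21, 34, 55, 89, ...
F(33) = 3524578

F(33) = 3524578


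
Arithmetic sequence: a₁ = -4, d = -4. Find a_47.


aₙ = a₁ + (n-1)d
= -4 + (47-1)×-4
= -4 - 184
= -188

a_47 = -188


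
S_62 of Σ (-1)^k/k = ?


S = -1 + 1/2 - 1/3 + 1/4 - 1/5 + 1/6 - 1/7 + 1/8 ± ...
= -0.6851
(Full series converges to -ln(2) ≈ -0.6931)

S_62 = -0.6851


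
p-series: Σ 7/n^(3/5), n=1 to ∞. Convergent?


p-series test: Σ c/n^p converges if p > 1, diverges if p ≤ 1 (constant c > 0 doesn't affect convergence).
p = 3/5
3/5 ≤ 1 → DIVERGES

Diverges (p = 3/5 ≤ 1)


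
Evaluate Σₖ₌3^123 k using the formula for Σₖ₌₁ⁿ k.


Σₖ₌3^123 k = Σₖ₌₁^123 k − Σₖ₌₁^2 k
= 123·124/2 − 2·3/2
= 7626 − 3 = 7623

Σk = 7623


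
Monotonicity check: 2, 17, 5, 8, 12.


Differences: 15, -12, 3, 4
Difference at position 1 is +15 (> 0) but position 2 is -12 (< 0) — sequence both rises and falls
→ NOT monotonic

Not monotonic


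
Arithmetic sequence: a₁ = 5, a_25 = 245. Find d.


d = (aₙ - a₁)/(n-1)
= (245 - 5)/(25-1)
= 240/24 = 10

d = 10


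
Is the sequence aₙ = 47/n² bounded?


a₁ = 47, a₂ = 47/4, a₃ = 47/9, ...
0 < aₙ ≤ 47 for all n ≥ 1
The sequence IS bounded

Bounded (0 < aₙ ≤ 47)


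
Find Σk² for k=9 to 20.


Σₖ₌9^20 k² = Σₖ₌₁^20 k² − Σₖ₌₁^8 k²
= 20·21·41/6 − 8·9·17/6
= 2870 − 204 = 2666

Σk² = 2666


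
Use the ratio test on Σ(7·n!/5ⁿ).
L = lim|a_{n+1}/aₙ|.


aₙ = 7·n!/5^n
a_{n+1}/aₙ = (n+1)!/5^(n+1) × 5^n/n!  (constant 7 cancels)
= (n+1)/5
L = lim(n→∞) (n+1)/5 = ∞
L > 1 → series DIVERGES

Diverges (ratio test: L = ∞ > 1)


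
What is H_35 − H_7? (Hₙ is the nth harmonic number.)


Σₖ₌8^35 1/k = 1/8 + 1/9 + 1/10 + ... + 1/35
= 2914184239027/1875370816800
≈ 1.5539

Sum = 2914184239027/1875370816800 ≈ 1.5539


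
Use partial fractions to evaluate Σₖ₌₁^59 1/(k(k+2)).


1/(k(k+2)) = (1/2)·(1/k - 1/(k+2)) (partial fractions)
Telescoping: Σ = (1/2)·(1 + 1/2 - 1/60 - 1/61) = 5369/7320

Sum = 5369/7320


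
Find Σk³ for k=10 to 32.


Σₖ₌10^32 k³ = [32·33/2]² − [9·10/2]²
= 278784 − 2025 = 276759

Σk³ = 276759


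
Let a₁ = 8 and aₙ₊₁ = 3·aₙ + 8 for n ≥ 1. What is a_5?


Computing step by step:
a_1 = 8
a_2 = 32
a_3 = 104
a_4 = 320
a_5 = 968


a_5 = 968


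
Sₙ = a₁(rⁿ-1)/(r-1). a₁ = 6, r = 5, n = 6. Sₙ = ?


Sₙ = 6×(5^6 - 1)/(5 - 1)
= 6×(15625 - 1)/4
= 6×15624/4
= 23436

S_6 = 23436


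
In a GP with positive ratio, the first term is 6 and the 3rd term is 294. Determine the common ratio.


r^(n-1) = aₙ/a₁
r^2 = 294/6 = 49
r = 49^(1/2)
= ±7; taking r > 0 gives r = 7

r = 7


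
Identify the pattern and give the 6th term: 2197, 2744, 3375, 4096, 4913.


Pattern: perfect cubes: n³
Terms: 2197, 2744, 3375, 4096, 4913
Next term = 5832

Next term = 5832


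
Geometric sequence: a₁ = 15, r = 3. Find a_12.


aₙ = a₁·r^(n-1)
= 15×3^11
= 15×177147
= 2657205

a_12 = 2657205


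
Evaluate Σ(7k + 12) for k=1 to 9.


Σ(7k+12) = 7·Σk + 12·n
= 7·45 + 12·9
= 315 + 108 = 423

Σ = 423


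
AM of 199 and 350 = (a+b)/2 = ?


AM = (199 + 350)/2 = 549/2 = 274.5

AM = 274.5


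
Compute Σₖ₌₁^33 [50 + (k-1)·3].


aₙ = 50 + (33-1)×3 = 146
Sₙ = n(a₁+aₙ)/2 = 33×(50+146)/2
= 33×196/2 = 3234

S_33 = 3234


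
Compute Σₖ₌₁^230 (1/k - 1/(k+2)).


Telescoping with gap 2: two head and two tail terms survive.
= (1 + 1/2) - (1/231 + 1/232)
= 3/2 - 1/231 - 1/232 = 79925/53592

Sum = 79925/53592


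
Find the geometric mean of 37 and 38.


GM = √(37×38) = √1406 = 37.4967

GM = 37.4967


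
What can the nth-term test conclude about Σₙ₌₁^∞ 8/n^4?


lim(n→∞) 8/n^4 = 0
lim aₙ = 0 → nth-term test is INCONCLUSIVE
(Need other tests; this is actually a convergent p-series with p=4 > 1)

Inconclusive (lim aₙ = 0; need another test)


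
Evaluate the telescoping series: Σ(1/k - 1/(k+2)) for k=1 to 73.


Telescoping with gap 2: two head and two tail terms survive.
= (1 + 1/2) - (1/74 + 1/75)
= 3/2 - 1/74 - 1/75 = 4088/2775

Sum = 4088/2775


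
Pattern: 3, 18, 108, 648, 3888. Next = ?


Pattern: geometric (r=6)
Terms: 3, 18, 108, 648, 3888
Next term = 23328

Next term = 23328


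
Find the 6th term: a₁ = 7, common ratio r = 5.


aₙ = a₁·r^(n-1)
= 7×5^5
= 7×3125
= 21875

a_6 = 21875


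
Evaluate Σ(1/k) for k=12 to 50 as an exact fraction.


Σₖ₌12^50 1/k = 1/12 + 1/13 + 1/14 + ... + 1/50
= 4584503288084926883939/3099044504245996706400
≈ 1.4793

Sum = 4584503288084926883939/3099044504245996706400 ≈ 1.4793


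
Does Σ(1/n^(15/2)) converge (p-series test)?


p-series test: Σ c/n^p converges if p > 1, diverges if p ≤ 1 (constant c > 0 doesn't affect convergence).
p = 15/2
15/2 > 1 → CONVERGES

Converges (p = 15/2 > 1)


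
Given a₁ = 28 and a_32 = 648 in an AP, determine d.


d = (aₙ - a₁)/(n-1)
= (648 - 28)/(32-1)
= 620/31 = 20

d = 20


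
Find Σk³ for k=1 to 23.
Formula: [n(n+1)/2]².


n(n+1)/2 = 23×24/2 = 276
Σk³ = 276² = 76176

Σk³ = 76176


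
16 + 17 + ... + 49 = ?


Σₖ₌16^49 k = Σₖ₌₁^49 k − Σₖ₌₁^15 k
= 49·50/2 − 15·16/2
= 1225 − 120 = 1105

Σk = 1105


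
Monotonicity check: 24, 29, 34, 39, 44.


Differences: 5, 5, 5, 5
All differences > 0 → strictly INCREASING

Monotonically increasing


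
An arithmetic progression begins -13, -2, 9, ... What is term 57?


aₙ = a₁ + (n-1)d
= -13 + (57-1)×11
= -13 + 616
= 603

a_57 = 603


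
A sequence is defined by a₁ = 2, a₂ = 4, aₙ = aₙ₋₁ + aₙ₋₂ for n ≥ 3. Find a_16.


Computing iteratively: 2, 4, 6, 10, 16, 26, 42, 68, 110, 178, 288, 466, ...
a_16 = 3194

a_16 = 3194


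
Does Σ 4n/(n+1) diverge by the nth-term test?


lim(n→∞) 4n/(n+1) = 4/1 = 4  (divide numerator and denominator by n)
lim aₙ = 4 ≠ 0 → series DIVERGES

Diverges (lim aₙ = 4 ≠ 0)


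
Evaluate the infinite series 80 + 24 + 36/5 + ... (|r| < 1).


S∞ = a₁/(1-r) = 80/(1 - 3/10)
= 80/(7/10)
= 800/7

S∞ = 800/7


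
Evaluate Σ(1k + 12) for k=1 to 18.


Σ(1k+12) = 1·Σk + 12·n
= 1·171 + 12·18
= 171 + 216 = 387

Σ = 387


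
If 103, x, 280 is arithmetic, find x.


AM = (103 + 280)/2 = 383/2 = 191.5

AM = 191.5


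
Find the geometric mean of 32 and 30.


GM = √(32×30) = √960 = 30.9839

GM = 30.9839


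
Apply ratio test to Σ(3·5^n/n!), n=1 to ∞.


aₙ = 3·5^n/n!
a_{n+1}/aₙ = 5^(n+1)/(n+1)! × n!/5^n  (constant 3 cancels)
= 5/(n+1)
L = lim(n→∞) 5/(n+1) = 0
L < 1 → series CONVERGES

Converges (ratio test: L = 0 < 1)


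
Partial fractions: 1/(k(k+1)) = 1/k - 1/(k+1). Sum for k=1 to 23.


1/(k(k+1)) = 1/k - 1/(k+1) (partial fractions)
Telescoping: Σ = 1 - 1/24 = 23/24

Sum = 23/24


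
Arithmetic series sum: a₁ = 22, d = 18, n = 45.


aₙ = 22 + (45-1)×18 = 814
Sₙ = n(a₁+aₙ)/2 = 45×(22+814)/2
= 45×836/2 = 18810

S_45 = 18810


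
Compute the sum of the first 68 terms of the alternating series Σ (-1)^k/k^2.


S = -1 + 1/4 - 1/9 + 1/16 - 1/25 + 1/36 - 1/49 + 1/64 ± ...
= -0.8224
(Full series converges to -π²/12 ≈ -0.8225)

S_68 = -0.8224


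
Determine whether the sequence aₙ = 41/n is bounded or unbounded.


a₁ = 41, a₂ = 41/2, a₃ = 41/3, ...
0 < aₙ ≤ 41 for all n ≥ 1
Lower bound: 0, Upper bound: 41
The sequence IS bounded

Bounded (0 < aₙ ≤ 41)


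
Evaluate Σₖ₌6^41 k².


Σₖ₌6^41 k² = Σₖ₌₁^41 k² − Σₖ₌₁^5 k²
= 41·42·83/6 − 5·6·11/6
= 23821 − 55 = 23766

Σk² = 23766


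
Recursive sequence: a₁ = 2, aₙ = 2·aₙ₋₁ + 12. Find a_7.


Computing step by step:
a_1 = 2
a_2 = 16
a_3 = 44
a_4 = 100
a_5 = 212
a_6 = 436
a_7 = 884


a_7 = 884


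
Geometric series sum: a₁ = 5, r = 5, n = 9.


Sₙ = 5×(5^9 - 1)/(5 - 1)
= 5×(1953125 - 1)/4
= 5×1953124/4
= 2441405

S_9 = 2441405


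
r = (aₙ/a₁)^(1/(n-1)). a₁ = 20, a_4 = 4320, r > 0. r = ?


r^(n-1) = aₙ/a₁
r^3 = 4320/20 = 216
r = 216^(1/3)
= 6

r = 6


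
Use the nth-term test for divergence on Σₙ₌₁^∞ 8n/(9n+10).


lim(n→∞) 8n/(9n+10) = 8/9 = 8/9  (divide numerator and denominator by n)
lim aₙ = 8/9 ≠ 0 → series DIVERGES

Diverges (lim aₙ = 8/9 ≠ 0)


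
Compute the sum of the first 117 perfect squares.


n = 117
n(n+1)(2n+1)/6 = 117×118×235/6
= 3244410/6 = 540735

Σk² = 540735


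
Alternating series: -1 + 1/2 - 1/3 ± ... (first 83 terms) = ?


S = -1 + 1/2 - 1/3 + 1/4 - 1/5 + 1/6 - 1/7 + 1/8 ± ...
= -0.6991
(Full series converges to -ln(2) ≈ -0.6931)

S_83 = -0.6991


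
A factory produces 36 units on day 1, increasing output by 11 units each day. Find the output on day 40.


aₙ = a₁ + (n-1)d
= 36 + (40-1)×11
= 36 + 429
= 465

a_40 = 465


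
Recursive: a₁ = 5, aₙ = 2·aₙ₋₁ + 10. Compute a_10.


Computing step by step:
a_1 = 5
a_2 = 20
a_3 = 50
a_4 = 110
a_5 = 230
a_6 = 470
a_7 = 950
a_8 = 1910
a_9 = 3830
a_10 = 7670


a_10 = 7670


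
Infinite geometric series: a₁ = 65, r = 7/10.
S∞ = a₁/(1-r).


S∞ = a₁/(1-r) = 65/(1 - 7/10)
= 65/(3/10)
= 650/3

S∞ = 650/3


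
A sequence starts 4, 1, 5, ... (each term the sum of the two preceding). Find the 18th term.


Computing iteratively: 4, 1, 5, 6, 11, 17, 28, 45, 73, 118, 191, 309, ...
a_18 = 5545

a_18 = 5545


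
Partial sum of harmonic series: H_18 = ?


H_18 = 1/1 + 1/2 + 1/3 + ... + 1/18
= 14274301/4084080
≈ 3.4951

H_18 = 14274301/4084080 ≈ 3.4951


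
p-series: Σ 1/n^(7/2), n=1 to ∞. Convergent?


p-series test: Σ c/n^p converges if p > 1, diverges if p ≤ 1 (constant c > 0 doesn't affect convergence).
p = 7/2
7/2 > 1 → CONVERGES

Converges (p = 7/2 > 1)


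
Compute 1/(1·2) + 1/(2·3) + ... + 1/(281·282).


1/(k(k+1)) = 1/k - 1/(k+1) (partial fractions)
Telescoping: Σ = 1 - 1/282 = 281/282

Sum = 281/282
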